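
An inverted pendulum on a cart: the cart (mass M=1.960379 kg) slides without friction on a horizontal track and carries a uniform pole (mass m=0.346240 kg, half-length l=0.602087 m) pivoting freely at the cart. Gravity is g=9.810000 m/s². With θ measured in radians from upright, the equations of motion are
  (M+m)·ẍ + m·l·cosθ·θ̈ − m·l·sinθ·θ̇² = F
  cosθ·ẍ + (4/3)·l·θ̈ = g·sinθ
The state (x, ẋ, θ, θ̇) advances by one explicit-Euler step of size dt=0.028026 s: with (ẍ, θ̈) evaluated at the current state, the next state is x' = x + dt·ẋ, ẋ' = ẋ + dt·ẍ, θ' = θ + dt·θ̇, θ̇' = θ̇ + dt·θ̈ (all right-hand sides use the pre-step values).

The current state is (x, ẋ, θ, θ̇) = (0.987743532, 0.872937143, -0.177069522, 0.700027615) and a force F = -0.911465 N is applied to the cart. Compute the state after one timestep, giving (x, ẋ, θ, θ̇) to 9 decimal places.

(1.012208468, 0.866285198, -0.157450548, 0.647858220)

sinθ=-0.176145677, cosθ=0.984364110
temp = (F + m·l·θ̇²·sinθ)/(M+m) = (-0.911465 + -0.017994460)/2.306619 = -0.402953180
θ̈ = (g·sinθ − cosθ·temp)/(l·(4/3 − m·cos²θ/(M+m))) = -1.861464167
ẍ = temp − m·l·θ̈·cosθ/(M+m) = -0.237349083
Euler: x'=0.987743532+0.028026·0.872937143=1.012208468, ẋ'=0.872937143+0.028026·-0.237349083=0.866285198
       θ'=-0.177069522+0.028026·0.700027615=-0.157450548, θ̇'=0.700027615+0.028026·-1.861464167=0.647858220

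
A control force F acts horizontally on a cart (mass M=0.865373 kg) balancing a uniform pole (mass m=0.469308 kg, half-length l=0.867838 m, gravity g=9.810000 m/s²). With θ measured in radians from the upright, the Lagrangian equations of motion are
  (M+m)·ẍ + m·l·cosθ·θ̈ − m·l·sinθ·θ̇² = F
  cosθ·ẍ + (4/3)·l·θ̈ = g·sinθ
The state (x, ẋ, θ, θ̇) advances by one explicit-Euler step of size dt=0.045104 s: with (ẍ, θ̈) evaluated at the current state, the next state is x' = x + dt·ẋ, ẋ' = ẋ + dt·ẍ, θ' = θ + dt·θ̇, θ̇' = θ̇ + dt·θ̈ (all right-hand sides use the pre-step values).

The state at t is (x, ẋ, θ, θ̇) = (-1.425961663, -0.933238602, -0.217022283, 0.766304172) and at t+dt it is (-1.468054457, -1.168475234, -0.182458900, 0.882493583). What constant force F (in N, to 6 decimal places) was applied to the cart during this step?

ẍ = (ẋ'−ẋ)/dt = (-1.168475234−-0.933238602)/0.045104 = -5.215427
θ̈ = (θ̇'−θ̇)/dt = (0.882493583−0.766304172)/0.045104 = 2.576033
sinθ=-0.215323, cosθ=0.976543
F = (M+m)·ẍ + m·l·cosθ·θ̈ − m·l·sinθ·θ̇² = -6.960932 + 1.024565 − -0.051498 = -5.884869

F = -5.884869 N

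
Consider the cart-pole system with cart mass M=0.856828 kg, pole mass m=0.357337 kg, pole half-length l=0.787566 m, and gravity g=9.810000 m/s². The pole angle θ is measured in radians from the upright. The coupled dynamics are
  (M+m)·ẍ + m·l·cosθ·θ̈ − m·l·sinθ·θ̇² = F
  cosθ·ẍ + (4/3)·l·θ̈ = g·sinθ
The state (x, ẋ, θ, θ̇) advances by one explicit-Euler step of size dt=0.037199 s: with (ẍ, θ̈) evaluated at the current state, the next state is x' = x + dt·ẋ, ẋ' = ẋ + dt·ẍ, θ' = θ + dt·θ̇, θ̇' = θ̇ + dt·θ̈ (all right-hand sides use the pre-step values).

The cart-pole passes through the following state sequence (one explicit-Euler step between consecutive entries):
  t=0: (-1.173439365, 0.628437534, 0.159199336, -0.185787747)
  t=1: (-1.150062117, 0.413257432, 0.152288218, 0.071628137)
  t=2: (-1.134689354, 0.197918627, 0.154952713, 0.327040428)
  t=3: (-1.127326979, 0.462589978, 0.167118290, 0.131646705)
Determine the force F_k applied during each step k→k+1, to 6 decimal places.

step 0→1:
  ẍ = (ẋ'−ẋ)/dt = (0.413257432−0.628437534)/0.037199 = -5.784567
  θ̈ = (θ̇'−θ̇)/dt = (0.071628137−-0.185787747)/0.037199 = 6.919968
  sinθ=0.158528, cosθ=0.987355
  F = (M+m)·ẍ + m·l·cosθ·θ̈ − m·l·sinθ·θ̇² = -7.023419 + 1.922836 − 0.001540 = -5.102123
step 1→2:
  ẍ = (ẋ'−ẋ)/dt = (0.197918627−0.413257432)/0.037199 = -5.788833
  θ̈ = (θ̇'−θ̇)/dt = (0.327040428−0.071628137)/0.037199 = 6.866106
  sinθ=0.151700, cosθ=0.988427
  F = (M+m)·ẍ + m·l·cosθ·θ̈ − m·l·sinθ·θ̇² = -7.028599 + 1.909941 − 0.000219 = -5.118877
step 2→3:
  ẍ = (ẋ'−ẋ)/dt = (0.462589978−0.197918627)/0.037199 = 7.115013
  θ̈ = (θ̇'−θ̇)/dt = (0.131646705−0.327040428)/0.037199 = -5.252661
  sinθ=0.154333, cosθ=0.988019
  F = (M+m)·ẍ + m·l·cosθ·θ̈ − m·l·sinθ·θ̇² = 8.638799 + -1.460527 − 0.004645 = 7.173627

F_0 = -5.102123 N
F_1 = -5.118877 N
F_2 = 7.173627 N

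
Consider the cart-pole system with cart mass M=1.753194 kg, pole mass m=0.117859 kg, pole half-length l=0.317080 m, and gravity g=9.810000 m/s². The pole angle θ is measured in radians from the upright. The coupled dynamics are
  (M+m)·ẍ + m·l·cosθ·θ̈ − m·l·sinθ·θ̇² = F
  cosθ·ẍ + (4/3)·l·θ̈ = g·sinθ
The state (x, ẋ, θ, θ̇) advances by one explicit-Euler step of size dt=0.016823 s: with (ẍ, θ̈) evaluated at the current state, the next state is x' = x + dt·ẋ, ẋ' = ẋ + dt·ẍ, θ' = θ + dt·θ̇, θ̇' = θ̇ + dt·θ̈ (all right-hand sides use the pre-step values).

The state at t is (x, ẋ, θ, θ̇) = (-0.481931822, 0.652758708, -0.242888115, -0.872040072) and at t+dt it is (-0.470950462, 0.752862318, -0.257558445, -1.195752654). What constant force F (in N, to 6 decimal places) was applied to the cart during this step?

F = 10.442362 N

ẍ = (ẋ'−ẋ)/dt = (0.752862318−0.652758708)/0.016823 = 5.950402
θ̈ = (θ̇'−θ̇)/dt = (-1.195752654−-0.872040072)/0.016823 = -19.242263
sinθ=-0.240507, cosθ=0.970647
F = (M+m)·ẍ + m·l·cosθ·θ̈ − m·l·sinθ·θ̇² = 11.133517 + -0.697990 − -0.006835 = 10.442362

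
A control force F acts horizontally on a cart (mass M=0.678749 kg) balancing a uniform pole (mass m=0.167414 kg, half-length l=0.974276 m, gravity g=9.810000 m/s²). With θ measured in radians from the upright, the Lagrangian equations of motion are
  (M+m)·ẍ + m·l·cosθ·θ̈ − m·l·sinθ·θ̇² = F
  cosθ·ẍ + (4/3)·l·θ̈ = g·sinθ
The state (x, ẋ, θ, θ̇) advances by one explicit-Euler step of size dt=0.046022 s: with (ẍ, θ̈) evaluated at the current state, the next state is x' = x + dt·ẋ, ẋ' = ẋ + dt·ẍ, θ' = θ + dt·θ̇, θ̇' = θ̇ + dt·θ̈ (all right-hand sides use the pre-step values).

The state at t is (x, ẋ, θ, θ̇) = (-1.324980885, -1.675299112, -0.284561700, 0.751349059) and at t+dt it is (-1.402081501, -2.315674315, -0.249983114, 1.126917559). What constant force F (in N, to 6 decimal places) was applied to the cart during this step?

F = -10.470593 N

ẍ = (ẋ'−ẋ)/dt = (-2.315674315−-1.675299112)/0.046022 = -13.914545
θ̈ = (θ̇'−θ̇)/dt = (1.126917559−0.751349059)/0.046022 = 8.160630
sinθ=-0.280737, cosθ=0.959785
F = (M+m)·ẍ + m·l·cosθ·θ̈ − m·l·sinθ·θ̇² = -11.773973 + 1.277531 − -0.025850 = -10.470593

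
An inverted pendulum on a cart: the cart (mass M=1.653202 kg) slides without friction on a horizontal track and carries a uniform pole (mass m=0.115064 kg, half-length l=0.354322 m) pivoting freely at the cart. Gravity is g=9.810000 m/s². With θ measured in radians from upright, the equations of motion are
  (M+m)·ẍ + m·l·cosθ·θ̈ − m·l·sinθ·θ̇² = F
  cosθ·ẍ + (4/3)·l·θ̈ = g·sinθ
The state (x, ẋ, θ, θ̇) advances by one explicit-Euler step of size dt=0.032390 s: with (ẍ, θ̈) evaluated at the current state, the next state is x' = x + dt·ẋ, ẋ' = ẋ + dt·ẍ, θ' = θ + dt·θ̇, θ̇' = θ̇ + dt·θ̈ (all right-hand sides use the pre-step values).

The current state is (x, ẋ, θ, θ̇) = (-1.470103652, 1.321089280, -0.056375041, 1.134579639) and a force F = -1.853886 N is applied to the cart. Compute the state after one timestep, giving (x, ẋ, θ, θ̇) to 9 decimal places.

(-1.427313570, 1.286254476, -0.019626006, 1.170301410)

sinθ=-0.056345184, cosθ=0.998411348
temp = (F + m·l·θ̇²·sinθ)/(M+m) = (-1.853886 + -0.002957089)/1.768266 = -1.050092627
θ̈ = (g·sinθ − cosθ·temp)/(l·(4/3 − m·cos²θ/(M+m))) = 1.102864198
ẍ = temp − m·l·θ̈·cosθ/(M+m) = -1.075480220
Euler: x'=-1.470103652+0.032390·1.321089280=-1.427313570, ẋ'=1.321089280+0.032390·-1.075480220=1.286254476
       θ'=-0.056375041+0.032390·1.134579639=-0.019626006, θ̇'=1.134579639+0.032390·1.102864198=1.170301410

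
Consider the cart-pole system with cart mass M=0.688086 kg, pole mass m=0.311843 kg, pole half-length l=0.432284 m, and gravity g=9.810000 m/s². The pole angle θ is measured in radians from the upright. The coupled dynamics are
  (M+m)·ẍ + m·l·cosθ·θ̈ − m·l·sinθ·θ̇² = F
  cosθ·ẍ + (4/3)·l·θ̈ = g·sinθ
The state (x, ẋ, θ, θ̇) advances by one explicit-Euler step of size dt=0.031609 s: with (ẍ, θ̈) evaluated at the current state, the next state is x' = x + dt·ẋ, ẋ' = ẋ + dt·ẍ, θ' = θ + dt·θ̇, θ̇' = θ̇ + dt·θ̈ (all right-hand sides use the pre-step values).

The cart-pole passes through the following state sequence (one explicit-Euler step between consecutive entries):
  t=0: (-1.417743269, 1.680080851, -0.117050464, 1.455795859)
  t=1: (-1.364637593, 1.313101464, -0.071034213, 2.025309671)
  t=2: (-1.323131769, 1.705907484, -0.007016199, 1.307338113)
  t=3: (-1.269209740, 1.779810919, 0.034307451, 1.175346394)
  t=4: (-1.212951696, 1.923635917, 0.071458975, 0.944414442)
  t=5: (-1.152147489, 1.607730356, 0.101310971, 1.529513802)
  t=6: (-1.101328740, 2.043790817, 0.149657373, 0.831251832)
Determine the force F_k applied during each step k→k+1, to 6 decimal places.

step 0→1:
  ẍ = (ẋ'−ẋ)/dt = (1.313101464−1.680080851)/0.031609 = -11.609965
  θ̈ = (θ̇'−θ̇)/dt = (2.025309671−1.455795859)/0.031609 = 18.017457
  sinθ=-0.116783, cosθ=0.993157
  F = (M+m)·ẍ + m·l·cosθ·θ̈ − m·l·sinθ·θ̇² = -11.609141 + 2.412219 − -0.033365 = -9.163557
step 1→2:
  ẍ = (ẋ'−ẋ)/dt = (1.705907484−1.313101464)/0.031609 = 12.427031
  θ̈ = (θ̇'−θ̇)/dt = (1.307338113−2.025309671)/0.031609 = -22.714150
  sinθ=-0.070974, cosθ=0.997478
  F = (M+m)·ẍ + m·l·cosθ·θ̈ − m·l·sinθ·θ̇² = 12.426149 + -3.054253 − -0.039246 = 9.411141
step 2→3:
  ẍ = (ẋ'−ẋ)/dt = (1.779810919−1.705907484)/0.031609 = 2.338050
  θ̈ = (θ̇'−θ̇)/dt = (1.175346394−1.307338113)/0.031609 = -4.175764
  sinθ=-0.007016, cosθ=0.999975
  F = (M+m)·ẍ + m·l·cosθ·θ̈ − m·l·sinθ·θ̇² = 2.337884 + -0.562899 − -0.001617 = 1.776602
step 3→4:
  ẍ = (ẋ'−ẋ)/dt = (1.923635917−1.779810919)/0.031609 = 4.550128
  θ̈ = (θ̇'−θ̇)/dt = (0.944414442−1.175346394)/0.031609 = -7.305892
  sinθ=0.034301, cosθ=0.999412
  F = (M+m)·ẍ + m·l·cosθ·θ̈ − m·l·sinθ·θ̇² = 4.549805 + -0.984289 − 0.006388 = 3.559128
step 4→5:
  ẍ = (ẋ'−ẋ)/dt = (1.607730356−1.923635917)/0.031609 = -9.994165
  θ̈ = (θ̇'−θ̇)/dt = (1.529513802−0.944414442)/0.031609 = 18.510531
  sinθ=0.071398, cosθ=0.997448
  F = (M+m)·ẍ + m·l·cosθ·θ̈ − m·l·sinθ·θ̇² = -9.993455 + 2.488939 − 0.008585 = -7.513101
step 5→6:
  ẍ = (ẋ'−ẋ)/dt = (2.043790817−1.607730356)/0.031609 = 13.795453
  θ̈ = (θ̇'−θ̇)/dt = (0.831251832−1.529513802)/0.031609 = -22.090606
  sinθ=0.101138, cosθ=0.994872
  F = (M+m)·ẍ + m·l·cosθ·θ̈ − m·l·sinθ·θ̇² = 13.794473 + -2.962649 − 0.031895 = 10.799929

F_0 = -9.163557 N
F_1 = 9.411141 N
F_2 = 1.776602 N
F_3 = 3.559128 N
F_4 = -7.513101 N
F_5 = 10.799929 N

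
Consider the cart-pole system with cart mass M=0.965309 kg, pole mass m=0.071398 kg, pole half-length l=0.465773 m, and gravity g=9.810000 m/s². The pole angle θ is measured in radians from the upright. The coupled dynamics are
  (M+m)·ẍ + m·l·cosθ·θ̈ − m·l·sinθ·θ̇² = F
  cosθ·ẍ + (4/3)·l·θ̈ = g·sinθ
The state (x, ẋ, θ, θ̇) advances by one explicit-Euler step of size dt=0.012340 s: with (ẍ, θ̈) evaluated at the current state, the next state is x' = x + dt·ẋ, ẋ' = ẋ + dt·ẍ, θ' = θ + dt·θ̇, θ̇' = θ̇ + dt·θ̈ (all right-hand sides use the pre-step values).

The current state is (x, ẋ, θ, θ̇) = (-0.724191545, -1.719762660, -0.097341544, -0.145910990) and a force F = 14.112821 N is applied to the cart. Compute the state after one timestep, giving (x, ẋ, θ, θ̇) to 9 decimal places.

(-0.745413416, -1.542081732, -0.099142086, -0.449607611)

sinθ=-0.097187892, cosθ=0.995266052
temp = (F + m·l·θ̇²·sinθ)/(M+m) = (14.112821 + -0.000068810)/1.036707 = 13.613057682
θ̈ = (g·sinθ − cosθ·temp)/(l·(4/3 − m·cos²θ/(M+m))) = -24.610747213
ẍ = temp − m·l·θ̈·cosθ/(M+m) = 14.398778600
Euler: x'=-0.724191545+0.012340·-1.719762660=-0.745413416, ẋ'=-1.719762660+0.012340·14.398778600=-1.542081732
       θ'=-0.097341544+0.012340·-0.145910990=-0.099142086, θ̇'=-0.145910990+0.012340·-24.610747213=-0.449607611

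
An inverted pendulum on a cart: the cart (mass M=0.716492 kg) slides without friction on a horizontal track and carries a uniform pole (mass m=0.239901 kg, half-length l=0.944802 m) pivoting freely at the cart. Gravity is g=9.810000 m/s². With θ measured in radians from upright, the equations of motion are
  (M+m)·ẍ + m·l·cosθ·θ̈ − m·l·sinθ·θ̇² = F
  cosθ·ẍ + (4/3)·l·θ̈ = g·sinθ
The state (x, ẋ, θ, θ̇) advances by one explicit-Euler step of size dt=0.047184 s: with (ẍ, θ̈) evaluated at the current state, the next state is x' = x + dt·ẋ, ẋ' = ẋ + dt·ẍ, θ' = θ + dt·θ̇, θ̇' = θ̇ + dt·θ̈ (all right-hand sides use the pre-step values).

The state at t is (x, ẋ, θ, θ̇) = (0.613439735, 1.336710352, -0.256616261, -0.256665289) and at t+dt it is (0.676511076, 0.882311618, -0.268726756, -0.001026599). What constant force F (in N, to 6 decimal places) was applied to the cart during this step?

F = -8.018810 N

ẍ = (ẋ'−ẋ)/dt = (0.882311618−1.336710352)/0.047184 = -9.630356
θ̈ = (θ̇'−θ̇)/dt = (-0.001026599−-0.256665289)/0.047184 = 5.417911
sinθ=-0.253809, cosθ=0.967254
F = (M+m)·ẍ + m·l·cosθ·θ̈ − m·l·sinθ·θ̇² = -9.210405 + 1.187806 − -0.003790 = -8.018810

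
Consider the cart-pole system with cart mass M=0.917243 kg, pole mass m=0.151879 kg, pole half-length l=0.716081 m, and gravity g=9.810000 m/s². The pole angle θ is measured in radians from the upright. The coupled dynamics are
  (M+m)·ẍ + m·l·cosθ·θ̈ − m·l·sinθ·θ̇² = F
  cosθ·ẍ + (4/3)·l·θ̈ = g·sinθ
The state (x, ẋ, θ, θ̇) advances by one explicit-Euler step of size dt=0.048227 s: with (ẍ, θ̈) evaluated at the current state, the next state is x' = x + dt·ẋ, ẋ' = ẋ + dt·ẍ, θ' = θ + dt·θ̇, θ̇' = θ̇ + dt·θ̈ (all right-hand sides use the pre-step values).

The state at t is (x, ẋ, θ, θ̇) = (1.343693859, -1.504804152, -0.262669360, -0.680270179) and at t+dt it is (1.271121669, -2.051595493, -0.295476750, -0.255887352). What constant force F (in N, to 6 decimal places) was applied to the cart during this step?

ẍ = (ẋ'−ẋ)/dt = (-2.051595493−-1.504804152)/0.048227 = -11.337868
θ̈ = (θ̇'−θ̇)/dt = (-0.255887352−-0.680270179)/0.048227 = 8.799694
sinθ=-0.259659, cosθ=0.965700
F = (M+m)·ẍ + m·l·cosθ·θ̈ − m·l·sinθ·θ̇² = -12.121564 + 0.924208 − -0.013069 = -11.184287

F = -11.184287 N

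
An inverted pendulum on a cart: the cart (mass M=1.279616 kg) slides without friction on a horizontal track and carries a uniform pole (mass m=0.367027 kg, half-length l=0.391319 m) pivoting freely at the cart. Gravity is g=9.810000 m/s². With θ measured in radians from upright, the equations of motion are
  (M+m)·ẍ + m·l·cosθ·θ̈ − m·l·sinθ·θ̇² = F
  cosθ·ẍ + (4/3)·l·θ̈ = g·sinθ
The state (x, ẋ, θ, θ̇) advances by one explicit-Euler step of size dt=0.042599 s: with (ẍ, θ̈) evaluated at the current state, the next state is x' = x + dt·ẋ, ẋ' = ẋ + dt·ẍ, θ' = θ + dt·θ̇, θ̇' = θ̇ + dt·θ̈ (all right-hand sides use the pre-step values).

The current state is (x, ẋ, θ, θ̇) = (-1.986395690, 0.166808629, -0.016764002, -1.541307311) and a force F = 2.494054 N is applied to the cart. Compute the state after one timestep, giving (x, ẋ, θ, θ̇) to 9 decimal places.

(-1.979289809, 0.245505355, -0.082422152, -1.705542154)

sinθ=-0.016763217, cosθ=0.999859487
temp = (F + m·l·θ̇²·sinθ)/(M+m) = (2.494054 + -0.005719589)/1.646643 = 1.511155977
θ̈ = (g·sinθ − cosθ·temp)/(l·(4/3 − m·cos²θ/(M+m))) = -3.855368503
ẍ = temp − m·l·θ̈·cosθ/(M+m) = 1.847384353
Euler: x'=-1.986395690+0.042599·0.166808629=-1.979289809, ẋ'=0.166808629+0.042599·1.847384353=0.245505355
       θ'=-0.016764002+0.042599·-1.541307311=-0.082422152, θ̇'=-1.541307311+0.042599·-3.855368503=-1.705542154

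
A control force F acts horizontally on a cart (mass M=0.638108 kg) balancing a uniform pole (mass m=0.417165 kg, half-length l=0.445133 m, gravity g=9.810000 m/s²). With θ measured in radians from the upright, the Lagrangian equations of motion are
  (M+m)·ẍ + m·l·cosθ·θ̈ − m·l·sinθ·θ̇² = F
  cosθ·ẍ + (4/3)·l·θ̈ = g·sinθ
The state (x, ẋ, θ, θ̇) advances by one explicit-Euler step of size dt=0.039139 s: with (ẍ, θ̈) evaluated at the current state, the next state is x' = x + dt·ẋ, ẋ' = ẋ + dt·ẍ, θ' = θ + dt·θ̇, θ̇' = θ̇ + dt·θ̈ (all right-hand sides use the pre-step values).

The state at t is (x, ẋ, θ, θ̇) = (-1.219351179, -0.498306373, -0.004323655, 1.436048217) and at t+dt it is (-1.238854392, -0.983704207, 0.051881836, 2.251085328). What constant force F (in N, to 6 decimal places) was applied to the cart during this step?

F = -9.218846 N

ẍ = (ẋ'−ẋ)/dt = (-0.983704207−-0.498306373)/0.039139 = -12.401897
θ̈ = (θ̇'−θ̇)/dt = (2.251085328−1.436048217)/0.039139 = 20.824168
sinθ=-0.004324, cosθ=0.999991
F = (M+m)·ẍ + m·l·cosθ·θ̈ − m·l·sinθ·θ̇² = -13.087387 + 3.866885 − -0.001656 = -9.218846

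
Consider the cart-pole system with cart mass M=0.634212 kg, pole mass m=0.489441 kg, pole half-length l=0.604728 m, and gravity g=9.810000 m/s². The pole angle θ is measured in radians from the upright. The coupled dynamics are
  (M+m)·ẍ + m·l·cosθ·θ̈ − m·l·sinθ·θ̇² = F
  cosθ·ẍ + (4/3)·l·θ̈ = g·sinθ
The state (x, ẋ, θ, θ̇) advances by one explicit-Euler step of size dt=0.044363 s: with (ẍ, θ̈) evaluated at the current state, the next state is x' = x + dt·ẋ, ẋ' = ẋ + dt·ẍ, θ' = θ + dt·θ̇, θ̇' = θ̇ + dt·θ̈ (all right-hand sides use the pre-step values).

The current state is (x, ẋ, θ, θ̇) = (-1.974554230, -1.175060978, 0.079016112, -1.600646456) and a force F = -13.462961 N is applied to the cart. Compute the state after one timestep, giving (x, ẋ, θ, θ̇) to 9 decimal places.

(-2.026683460, -1.975173073, 0.008006633, -0.568817584)

sinθ=0.078933914, cosθ=0.996879851
temp = (F + m·l·θ̇²·sinθ)/(M+m) = (-13.462961 + 0.059856993)/1.123653 = -11.928152202
θ̈ = (g·sinθ − cosθ·temp)/(l·(4/3 − m·cos²θ/(M+m))) = 23.258771322
ẍ = temp − m·l·θ̈·cosθ/(M+m) = -18.035572328
Euler: x'=-1.974554230+0.044363·-1.175060978=-2.026683460, ẋ'=-1.175060978+0.044363·-18.035572328=-1.975173073
       θ'=0.079016112+0.044363·-1.600646456=0.008006633, θ̇'=-1.600646456+0.044363·23.258771322=-0.568817584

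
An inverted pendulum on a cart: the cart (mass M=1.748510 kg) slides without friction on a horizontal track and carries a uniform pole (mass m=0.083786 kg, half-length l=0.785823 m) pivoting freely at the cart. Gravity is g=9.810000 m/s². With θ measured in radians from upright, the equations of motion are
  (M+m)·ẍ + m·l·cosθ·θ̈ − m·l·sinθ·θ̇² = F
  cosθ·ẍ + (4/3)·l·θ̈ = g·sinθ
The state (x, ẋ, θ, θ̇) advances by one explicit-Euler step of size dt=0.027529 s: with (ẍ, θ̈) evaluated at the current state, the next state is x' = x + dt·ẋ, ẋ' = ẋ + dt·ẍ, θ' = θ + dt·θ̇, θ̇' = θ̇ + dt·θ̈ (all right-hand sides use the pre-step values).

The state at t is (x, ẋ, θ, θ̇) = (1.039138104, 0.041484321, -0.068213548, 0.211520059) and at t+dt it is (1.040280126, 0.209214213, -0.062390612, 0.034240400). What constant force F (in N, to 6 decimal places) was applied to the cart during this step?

ẍ = (ẋ'−ẋ)/dt = (0.209214213−0.041484321)/0.027529 = 6.092844
θ̈ = (θ̇'−θ̇)/dt = (0.034240400−0.211520059)/0.027529 = -6.439742
sinθ=-0.068161, cosθ=0.997674
F = (M+m)·ẍ + m·l·cosθ·θ̈ − m·l·sinθ·θ̇² = 11.163893 + -0.423013 − -0.000201 = 10.741081

F = 10.741081 N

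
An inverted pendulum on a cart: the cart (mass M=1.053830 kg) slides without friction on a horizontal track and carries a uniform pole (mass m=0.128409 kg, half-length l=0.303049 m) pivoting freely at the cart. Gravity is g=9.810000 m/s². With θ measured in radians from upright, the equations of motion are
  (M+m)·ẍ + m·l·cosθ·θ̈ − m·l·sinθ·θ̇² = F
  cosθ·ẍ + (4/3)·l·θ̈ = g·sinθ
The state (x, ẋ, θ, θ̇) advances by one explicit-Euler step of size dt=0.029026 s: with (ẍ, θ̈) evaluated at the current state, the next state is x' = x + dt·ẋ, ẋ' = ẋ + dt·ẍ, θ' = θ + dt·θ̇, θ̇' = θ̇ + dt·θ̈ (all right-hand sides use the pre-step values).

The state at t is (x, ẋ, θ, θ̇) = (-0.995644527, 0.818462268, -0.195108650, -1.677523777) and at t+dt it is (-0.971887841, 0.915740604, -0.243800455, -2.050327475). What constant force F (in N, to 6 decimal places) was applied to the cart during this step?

ẍ = (ẋ'−ẋ)/dt = (0.915740604−0.818462268)/0.029026 = 3.351421
θ̈ = (θ̇'−θ̇)/dt = (-2.050327475−-1.677523777)/0.029026 = -12.843785
sinθ=-0.193873, cosθ=0.981027
F = (M+m)·ẍ + m·l·cosθ·θ̈ − m·l·sinθ·θ̇² = 3.962180 + -0.490323 − -0.021231 = 3.493088

F = 3.493088 N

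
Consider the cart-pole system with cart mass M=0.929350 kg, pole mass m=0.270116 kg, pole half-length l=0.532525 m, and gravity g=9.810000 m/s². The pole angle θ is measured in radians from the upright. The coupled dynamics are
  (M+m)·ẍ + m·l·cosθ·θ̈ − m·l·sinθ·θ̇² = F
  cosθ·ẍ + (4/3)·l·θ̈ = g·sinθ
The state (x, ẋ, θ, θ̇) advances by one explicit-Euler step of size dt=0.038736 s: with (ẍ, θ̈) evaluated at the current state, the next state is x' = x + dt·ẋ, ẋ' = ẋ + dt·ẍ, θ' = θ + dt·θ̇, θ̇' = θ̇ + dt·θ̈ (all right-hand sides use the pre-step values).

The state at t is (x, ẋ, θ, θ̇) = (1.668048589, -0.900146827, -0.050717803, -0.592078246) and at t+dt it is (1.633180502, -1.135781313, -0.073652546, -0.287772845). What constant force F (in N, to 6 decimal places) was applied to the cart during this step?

F = -6.165336 N

ẍ = (ẋ'−ẋ)/dt = (-1.135781313−-0.900146827)/0.038736 = -6.083088
θ̈ = (θ̇'−θ̇)/dt = (-0.287772845−-0.592078246)/0.038736 = 7.855881
sinθ=-0.050696, cosθ=0.998714
F = (M+m)·ẍ + m·l·cosθ·θ̈ − m·l·sinθ·θ̇² = -7.296457 + 1.128565 − -0.002556 = -6.165336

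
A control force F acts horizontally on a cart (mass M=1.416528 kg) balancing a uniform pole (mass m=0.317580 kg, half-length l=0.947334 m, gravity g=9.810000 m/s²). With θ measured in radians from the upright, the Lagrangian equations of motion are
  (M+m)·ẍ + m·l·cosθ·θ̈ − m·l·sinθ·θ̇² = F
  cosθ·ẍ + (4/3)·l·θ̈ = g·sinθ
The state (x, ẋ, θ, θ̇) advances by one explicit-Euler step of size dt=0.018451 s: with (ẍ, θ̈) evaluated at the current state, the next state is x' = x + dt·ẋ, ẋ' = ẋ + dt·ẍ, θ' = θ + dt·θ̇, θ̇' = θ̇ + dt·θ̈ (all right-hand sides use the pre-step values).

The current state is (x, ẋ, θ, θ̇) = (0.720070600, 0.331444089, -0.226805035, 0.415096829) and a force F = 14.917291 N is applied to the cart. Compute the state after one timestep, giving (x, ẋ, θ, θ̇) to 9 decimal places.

(0.726186075, 0.520088901, -0.219146083, 0.237349161)

sinθ=-0.224865535, cosθ=0.974389804
temp = (F + m·l·θ̇²·sinθ)/(M+m) = (14.917291 + -0.011656764)/1.734108 = 8.595562812
θ̈ = (g·sinθ − cosθ·temp)/(l·(4/3 − m·cos²θ/(M+m))) = -9.633497830
ẍ = temp − m·l·θ̈·cosθ/(M+m) = 10.224096932
Euler: x'=0.720070600+0.018451·0.331444089=0.726186075, ẋ'=0.331444089+0.018451·10.224096932=0.520088901
       θ'=-0.226805035+0.018451·0.415096829=-0.219146083, θ̇'=0.415096829+0.018451·-9.633497830=0.237349161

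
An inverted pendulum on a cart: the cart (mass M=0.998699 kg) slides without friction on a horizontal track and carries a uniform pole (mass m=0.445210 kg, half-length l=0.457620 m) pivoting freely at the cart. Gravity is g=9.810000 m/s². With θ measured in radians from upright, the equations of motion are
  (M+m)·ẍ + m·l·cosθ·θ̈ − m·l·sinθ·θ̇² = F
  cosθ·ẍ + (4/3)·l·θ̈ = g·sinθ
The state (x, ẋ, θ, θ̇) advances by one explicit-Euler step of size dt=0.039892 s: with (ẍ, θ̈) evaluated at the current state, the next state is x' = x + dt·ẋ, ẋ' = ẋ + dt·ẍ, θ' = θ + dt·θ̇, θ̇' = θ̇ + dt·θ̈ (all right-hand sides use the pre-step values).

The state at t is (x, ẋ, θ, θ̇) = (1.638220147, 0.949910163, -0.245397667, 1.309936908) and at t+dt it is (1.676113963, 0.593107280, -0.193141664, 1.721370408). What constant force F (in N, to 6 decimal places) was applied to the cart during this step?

ẍ = (ẋ'−ẋ)/dt = (0.593107280−0.949910163)/0.039892 = -8.944221
θ̈ = (θ̇'−θ̇)/dt = (1.721370408−1.309936908)/0.039892 = 10.313684
sinθ=-0.242942, cosθ=0.970041
F = (M+m)·ẍ + m·l·cosθ·θ̈ − m·l·sinθ·θ̇² = -12.914642 + 2.038326 − -0.084932 = -10.791383

F = -10.791383 N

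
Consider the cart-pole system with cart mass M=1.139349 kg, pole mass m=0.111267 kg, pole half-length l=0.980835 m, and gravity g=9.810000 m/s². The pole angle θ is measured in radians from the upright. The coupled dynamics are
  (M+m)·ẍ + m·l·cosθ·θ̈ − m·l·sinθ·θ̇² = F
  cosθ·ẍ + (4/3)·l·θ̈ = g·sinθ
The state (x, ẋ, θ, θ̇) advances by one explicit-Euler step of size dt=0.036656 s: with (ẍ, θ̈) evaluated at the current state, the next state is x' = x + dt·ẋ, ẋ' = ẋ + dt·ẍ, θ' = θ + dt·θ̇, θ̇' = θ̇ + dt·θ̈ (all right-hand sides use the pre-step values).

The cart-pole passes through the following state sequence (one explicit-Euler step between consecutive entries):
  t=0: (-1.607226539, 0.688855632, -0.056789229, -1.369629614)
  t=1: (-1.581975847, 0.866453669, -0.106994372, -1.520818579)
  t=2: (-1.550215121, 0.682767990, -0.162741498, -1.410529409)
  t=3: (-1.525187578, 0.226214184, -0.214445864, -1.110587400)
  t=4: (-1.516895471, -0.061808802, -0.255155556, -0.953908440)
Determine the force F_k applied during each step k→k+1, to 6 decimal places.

F_0 = 5.621441 N
F_1 = -5.913483 N
F_2 = -14.660148 N
F_3 = -9.342228 N

step 0→1:
  ẍ = (ẋ'−ẋ)/dt = (0.866453669−0.688855632)/0.036656 = 4.844992
  θ̈ = (θ̇'−θ̇)/dt = (-1.520818579−-1.369629614)/0.036656 = -4.124535
  sinθ=-0.056759, cosθ=0.998388
  F = (M+m)·ẍ + m·l·cosθ·θ̈ − m·l·sinθ·θ̇² = 6.059225 + -0.449404 − -0.011620 = 5.621441
step 1→2:
  ẍ = (ẋ'−ẋ)/dt = (0.682767990−0.866453669)/0.036656 = -5.011067
  θ̈ = (θ̇'−θ̇)/dt = (-1.410529409−-1.520818579)/0.036656 = 3.008762
  sinθ=-0.106790, cosθ=0.994282
  F = (M+m)·ẍ + m·l·cosθ·θ̈ − m·l·sinθ·θ̇² = -6.266921 + 0.326482 − -0.026956 = -5.913483
step 2→3:
  ẍ = (ẋ'−ẋ)/dt = (0.226214184−0.682767990)/0.036656 = -12.455091
  θ̈ = (θ̇'−θ̇)/dt = (-1.110587400−-1.410529409)/0.036656 = 8.182617
  sinθ=-0.162024, cosθ=0.986787
  F = (M+m)·ẍ + m·l·cosθ·θ̈ − m·l·sinθ·θ̇² = -15.576536 + 0.881207 − -0.035181 = -14.660148
step 3→4:
  ẍ = (ẋ'−ẋ)/dt = (-0.061808802−0.226214184)/0.036656 = -7.857458
  θ̈ = (θ̇'−θ̇)/dt = (-0.953908440−-1.110587400)/0.036656 = 4.274306
  sinθ=-0.212806, cosθ=0.977094
  F = (M+m)·ẍ + m·l·cosθ·θ̈ − m·l·sinθ·θ̇² = -9.826663 + 0.455790 − -0.028645 = -9.342228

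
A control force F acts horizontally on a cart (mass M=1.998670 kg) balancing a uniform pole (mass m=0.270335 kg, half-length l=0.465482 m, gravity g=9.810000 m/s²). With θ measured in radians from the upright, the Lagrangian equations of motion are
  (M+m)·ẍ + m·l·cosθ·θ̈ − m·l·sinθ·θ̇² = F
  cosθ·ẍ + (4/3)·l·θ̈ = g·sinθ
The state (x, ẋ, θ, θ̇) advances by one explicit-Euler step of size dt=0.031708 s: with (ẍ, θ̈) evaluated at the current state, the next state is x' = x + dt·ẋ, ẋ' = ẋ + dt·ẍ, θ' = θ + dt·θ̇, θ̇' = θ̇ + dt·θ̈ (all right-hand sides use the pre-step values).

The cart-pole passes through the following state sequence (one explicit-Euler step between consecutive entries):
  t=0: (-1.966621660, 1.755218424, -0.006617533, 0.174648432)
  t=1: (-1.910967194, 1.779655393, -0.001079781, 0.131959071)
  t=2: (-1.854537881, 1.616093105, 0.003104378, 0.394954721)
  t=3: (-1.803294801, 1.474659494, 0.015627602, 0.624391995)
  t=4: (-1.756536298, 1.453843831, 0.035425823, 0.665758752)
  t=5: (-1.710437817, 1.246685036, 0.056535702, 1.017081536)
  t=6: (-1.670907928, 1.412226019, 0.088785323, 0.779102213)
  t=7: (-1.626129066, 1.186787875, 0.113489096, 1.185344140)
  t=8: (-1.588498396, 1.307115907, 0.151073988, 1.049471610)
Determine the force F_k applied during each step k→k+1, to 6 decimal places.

step 0→1:
  ẍ = (ẋ'−ẋ)/dt = (1.779655393−1.755218424)/0.031708 = 0.770688
  θ̈ = (θ̇'−θ̇)/dt = (0.131959071−0.174648432)/0.031708 = -1.346328
  sinθ=-0.006617, cosθ=0.999978
  F = (M+m)·ẍ + m·l·cosθ·θ̈ − m·l·sinθ·θ̇² = 1.748694 + -0.169413 − -0.000025 = 1.579307
step 1→2:
  ẍ = (ẋ'−ẋ)/dt = (1.616093105−1.779655393)/0.031708 = -5.158392
  θ̈ = (θ̇'−θ̇)/dt = (0.394954721−0.131959071)/0.031708 = 8.294300
  sinθ=-0.001080, cosθ=0.999999
  F = (M+m)·ẍ + m·l·cosθ·θ̈ − m·l·sinθ·θ̇² = -11.704417 + 1.043722 − -0.000002 = -10.660693
step 2→3:
  ẍ = (ẋ'−ẋ)/dt = (1.474659494−1.616093105)/0.031708 = -4.460502
  θ̈ = (θ̇'−θ̇)/dt = (0.624391995−0.394954721)/0.031708 = 7.235943
  sinθ=0.003104, cosθ=0.999995
  F = (M+m)·ẍ + m·l·cosθ·θ̈ − m·l·sinθ·θ̇² = -10.120902 + 0.910538 − 0.000061 = -9.210425
step 3→4:
  ẍ = (ẋ'−ẋ)/dt = (1.453843831−1.474659494)/0.031708 = -0.656480
  θ̈ = (θ̇'−θ̇)/dt = (0.665758752−0.624391995)/0.031708 = 1.304616
  sinθ=0.015627, cosθ=0.999878
  F = (M+m)·ẍ + m·l·cosθ·θ̈ − m·l·sinθ·θ̇² = -1.489556 + 0.164148 − 0.000767 = -1.326175
step 4→5:
  ẍ = (ẋ'−ẋ)/dt = (1.246685036−1.453843831)/0.031708 = -6.533329
  θ̈ = (θ̇'−θ̇)/dt = (1.017081536−0.665758752)/0.031708 = 11.079941
  sinθ=0.035418, cosθ=0.999373
  F = (M+m)·ẍ + m·l·cosθ·θ̈ − m·l·sinθ·θ̇² = -14.824156 + 1.393382 − 0.001975 = -13.432750
step 5→6:
  ẍ = (ẋ'−ẋ)/dt = (1.412226019−1.246685036)/0.031708 = 5.220795
  θ̈ = (θ̇'−θ̇)/dt = (0.779102213−1.017081536)/0.031708 = -7.505340
  sinθ=0.056506, cosθ=0.998402
  F = (M+m)·ẍ + m·l·cosθ·θ̈ − m·l·sinθ·θ̇² = 11.846011 + -0.942934 − 0.007355 = 10.895722
step 6→7:
  ẍ = (ẋ'−ẋ)/dt = (1.186787875−1.412226019)/0.031708 = -7.109819
  θ̈ = (θ̇'−θ̇)/dt = (1.185344140−0.779102213)/0.031708 = 12.811969
  sinθ=0.088669, cosθ=0.996061
  F = (M+m)·ẍ + m·l·cosθ·θ̈ − m·l·sinθ·θ̇² = -16.132215 + 1.605858 − 0.006773 = -14.533130
step 7→8:
  ẍ = (ẋ'−ẋ)/dt = (1.307115907−1.186787875)/0.031708 = 3.794879
  θ̈ = (θ̇'−θ̇)/dt = (1.049471610−1.185344140)/0.031708 = -4.285118
  sinθ=0.113246, cosθ=0.993567
  F = (M+m)·ẍ + m·l·cosθ·θ̈ − m·l·sinθ·θ̇² = 8.610600 + -0.535754 − 0.020022 = 8.054824

F_0 = 1.579307 N
F_1 = -10.660693 N
F_2 = -9.210425 N
F_3 = -1.326175 N
F_4 = -13.432750 N
F_5 = 10.895722 N
F_6 = -14.533130 N
F_7 = 8.054824 N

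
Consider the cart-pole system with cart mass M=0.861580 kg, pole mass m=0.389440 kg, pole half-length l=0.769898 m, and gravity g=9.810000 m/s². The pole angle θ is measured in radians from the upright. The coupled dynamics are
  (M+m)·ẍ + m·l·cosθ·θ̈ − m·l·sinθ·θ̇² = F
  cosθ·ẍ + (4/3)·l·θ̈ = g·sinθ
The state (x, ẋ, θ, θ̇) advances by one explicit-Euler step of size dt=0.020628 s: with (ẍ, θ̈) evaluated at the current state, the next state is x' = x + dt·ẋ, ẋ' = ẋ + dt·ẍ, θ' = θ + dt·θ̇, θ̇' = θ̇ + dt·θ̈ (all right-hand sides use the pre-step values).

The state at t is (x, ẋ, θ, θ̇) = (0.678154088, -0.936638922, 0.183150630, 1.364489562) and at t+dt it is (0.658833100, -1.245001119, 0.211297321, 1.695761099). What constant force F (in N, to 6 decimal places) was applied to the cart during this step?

ẍ = (ẋ'−ẋ)/dt = (-1.245001119−-0.936638922)/0.020628 = -14.948720
θ̈ = (θ̇'−θ̇)/dt = (1.695761099−1.364489562)/0.020628 = 16.059314
sinθ=0.182128, cosθ=0.983275
F = (M+m)·ẍ + m·l·cosθ·θ̈ − m·l·sinθ·θ̇² = -18.701148 + 4.734517 − 0.101670 = -14.068301

F = -14.068301 N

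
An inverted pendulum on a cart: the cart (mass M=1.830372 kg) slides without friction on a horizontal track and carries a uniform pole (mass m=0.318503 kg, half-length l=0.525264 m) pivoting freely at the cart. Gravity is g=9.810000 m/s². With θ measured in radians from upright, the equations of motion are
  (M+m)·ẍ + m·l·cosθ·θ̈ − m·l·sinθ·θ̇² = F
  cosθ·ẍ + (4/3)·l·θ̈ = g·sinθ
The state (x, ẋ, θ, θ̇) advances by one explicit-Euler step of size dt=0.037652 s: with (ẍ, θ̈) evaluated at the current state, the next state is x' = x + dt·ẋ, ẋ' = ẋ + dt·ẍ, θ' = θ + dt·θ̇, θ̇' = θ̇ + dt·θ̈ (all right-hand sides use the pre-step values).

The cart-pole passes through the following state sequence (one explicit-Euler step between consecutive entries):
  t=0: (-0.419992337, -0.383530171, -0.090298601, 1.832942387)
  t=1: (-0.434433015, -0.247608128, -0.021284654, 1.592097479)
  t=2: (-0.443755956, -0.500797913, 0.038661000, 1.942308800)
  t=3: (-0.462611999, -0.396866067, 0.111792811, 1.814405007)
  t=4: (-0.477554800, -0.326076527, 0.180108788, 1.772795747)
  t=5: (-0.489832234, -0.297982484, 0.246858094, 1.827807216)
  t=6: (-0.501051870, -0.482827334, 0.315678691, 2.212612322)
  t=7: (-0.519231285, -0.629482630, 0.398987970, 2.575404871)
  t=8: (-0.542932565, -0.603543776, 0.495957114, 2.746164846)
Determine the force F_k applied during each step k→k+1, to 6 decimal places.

step 0→1:
  ẍ = (ẋ'−ẋ)/dt = (-0.247608128−-0.383530171)/0.037652 = 3.609955
  θ̈ = (θ̇'−θ̇)/dt = (1.592097479−1.832942387)/0.037652 = -6.396603
  sinθ=-0.090176, cosθ=0.995926
  F = (M+m)·ẍ + m·l·cosθ·θ̈ − m·l·sinθ·θ̇² = 7.757343 + -1.065780 − -0.050685 = 6.742248
step 1→2:
  ẍ = (ẋ'−ẋ)/dt = (-0.500797913−-0.247608128)/0.037652 = -6.724471
  θ̈ = (θ̇'−θ̇)/dt = (1.942308800−1.592097479)/0.037652 = 9.301267
  sinθ=-0.021283, cosθ=0.999773
  F = (M+m)·ẍ + m·l·cosθ·θ̈ − m·l·sinθ·θ̇² = -14.450048 + 1.555732 − -0.009025 = -12.885290
step 2→3:
  ẍ = (ẋ'−ẋ)/dt = (-0.396866067−-0.500797913)/0.037652 = 2.760327
  θ̈ = (θ̇'−θ̇)/dt = (1.814405007−1.942308800)/0.037652 = -3.396999
  sinθ=0.038651, cosθ=0.999253
  F = (M+m)·ẍ + m·l·cosθ·θ̈ − m·l·sinθ·θ̇² = 5.931598 + -0.567887 − 0.024395 = 5.339317
step 3→4:
  ẍ = (ẋ'−ẋ)/dt = (-0.326076527−-0.396866067)/0.037652 = 1.880100
  θ̈ = (θ̇'−θ̇)/dt = (1.772795747−1.814405007)/0.037652 = -1.105101
  sinθ=0.111560, cosθ=0.993758
  F = (M+m)·ẍ + m·l·cosθ·θ̈ − m·l·sinθ·θ̇² = 4.040101 + -0.183727 − 0.061442 = 3.794931
step 4→5:
  ẍ = (ẋ'−ẋ)/dt = (-0.297982484−-0.326076527)/0.037652 = 0.746150
  θ̈ = (θ̇'−θ̇)/dt = (1.827807216−1.772795747)/0.037652 = 1.461050
  sinθ=0.179137, cosθ=0.983824
  F = (M+m)·ẍ + m·l·cosθ·θ̈ − m·l·sinθ·θ̇² = 1.603383 + 0.240477 − 0.094187 = 1.749673
step 5→6:
  ẍ = (ẋ'−ẋ)/dt = (-0.482827334−-0.297982484)/0.037652 = -4.909297
  θ̈ = (θ̇'−θ̇)/dt = (2.212612322−1.827807216)/0.037652 = 10.220044
  sinθ=0.244359, cosθ=0.969685
  F = (M+m)·ẍ + m·l·cosθ·θ̈ − m·l·sinθ·θ̇² = -10.549466 + 1.657962 − 0.136578 = -9.028081
step 6→7:
  ẍ = (ẋ'−ẋ)/dt = (-0.629482630−-0.482827334)/0.037652 = -3.895020
  θ̈ = (θ̇'−θ̇)/dt = (2.575404871−2.212612322)/0.037652 = 9.635412
  sinθ=0.310462, cosθ=0.950586
  F = (M+m)·ẍ + m·l·cosθ·θ̈ − m·l·sinθ·θ̇² = -8.369911 + 1.532332 − 0.254279 = -7.091858
step 7→8:
  ẍ = (ẋ'−ẋ)/dt = (-0.603543776−-0.629482630)/0.037652 = 0.688910
  θ̈ = (θ̇'−θ̇)/dt = (2.746164846−2.575404871)/0.037652 = 4.535217
  sinθ=0.388486, cosθ=0.921455
  F = (M+m)·ẍ + m·l·cosθ·θ̈ − m·l·sinθ·θ̇² = 1.480382 + 0.699138 − 0.431080 = 1.748441

F_0 = 6.742248 N
F_1 = -12.885290 N
F_2 = 5.339317 N
F_3 = 3.794931 N
F_4 = 1.749673 N
F_5 = -9.028081 N
F_6 = -7.091858 N
F_7 = 1.748441 N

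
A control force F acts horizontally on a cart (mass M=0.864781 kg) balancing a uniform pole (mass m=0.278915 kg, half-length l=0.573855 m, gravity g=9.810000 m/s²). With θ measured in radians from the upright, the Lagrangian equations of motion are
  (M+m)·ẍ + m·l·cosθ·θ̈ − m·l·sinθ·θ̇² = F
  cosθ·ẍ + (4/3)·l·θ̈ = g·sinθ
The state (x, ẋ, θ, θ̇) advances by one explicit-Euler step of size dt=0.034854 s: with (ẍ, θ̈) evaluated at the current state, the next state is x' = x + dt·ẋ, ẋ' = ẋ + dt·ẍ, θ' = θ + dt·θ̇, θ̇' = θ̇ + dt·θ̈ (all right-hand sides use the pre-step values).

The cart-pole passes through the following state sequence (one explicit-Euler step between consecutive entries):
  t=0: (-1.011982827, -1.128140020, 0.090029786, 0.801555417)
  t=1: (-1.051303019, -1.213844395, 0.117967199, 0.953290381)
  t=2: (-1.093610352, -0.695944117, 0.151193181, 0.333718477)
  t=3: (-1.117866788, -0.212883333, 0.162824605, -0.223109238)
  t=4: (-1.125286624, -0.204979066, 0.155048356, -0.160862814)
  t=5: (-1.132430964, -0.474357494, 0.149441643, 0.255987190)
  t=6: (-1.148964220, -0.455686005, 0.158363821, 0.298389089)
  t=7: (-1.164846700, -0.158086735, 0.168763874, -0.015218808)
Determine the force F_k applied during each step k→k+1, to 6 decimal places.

step 0→1:
  ẍ = (ẋ'−ẋ)/dt = (-1.213844395−-1.128140020)/0.034854 = -2.458954
  θ̈ = (θ̇'−θ̇)/dt = (0.953290381−0.801555417)/0.034854 = 4.353445
  sinθ=0.089908, cosθ=0.995950
  F = (M+m)·ẍ + m·l·cosθ·θ̈ − m·l·sinθ·θ̇² = -2.812296 + 0.693976 − 0.009246 = -2.127565
step 1→2:
  ẍ = (ẋ'−ẋ)/dt = (-0.695944117−-1.213844395)/0.034854 = 14.859135
  θ̈ = (θ̇'−θ̇)/dt = (0.333718477−0.953290381)/0.034854 = -17.776207
  sinθ=0.117694, cosθ=0.993050
  F = (M+m)·ẍ + m·l·cosθ·θ̈ − m·l·sinθ·θ̇² = 16.994333 + -2.825428 − 0.017119 = 14.151786
step 2→3:
  ẍ = (ẋ'−ẋ)/dt = (-0.212883333−-0.695944117)/0.034854 = 13.859551
  θ̈ = (θ̇'−θ̇)/dt = (-0.223109238−0.333718477)/0.034854 = -15.976006
  sinθ=0.150618, cosθ=0.988592
  F = (M+m)·ẍ + m·l·cosθ·θ̈ − m·l·sinθ·θ̇² = 15.851113 + -2.527897 − 0.002685 = 13.320531
step 3→4:
  ẍ = (ẋ'−ẋ)/dt = (-0.204979066−-0.212883333)/0.034854 = 0.226782
  θ̈ = (θ̇'−θ̇)/dt = (-0.160862814−-0.223109238)/0.034854 = 1.785919
  sinθ=0.162106, cosθ=0.986773
  F = (M+m)·ẍ + m·l·cosθ·θ̈ − m·l·sinθ·θ̇² = 0.259370 + 0.282068 − 0.001292 = 0.540146
step 4→5:
  ẍ = (ẋ'−ẋ)/dt = (-0.474357494−-0.204979066)/0.034854 = -7.728767
  θ̈ = (θ̇'−θ̇)/dt = (0.255987190−-0.160862814)/0.034854 = 11.959890
  sinθ=0.154428, cosθ=0.988004
  F = (M+m)·ẍ + m·l·cosθ·θ̈ − m·l·sinθ·θ̇² = -8.839359 + 1.891298 − 0.000640 = -6.948701
step 5→6:
  ẍ = (ẋ'−ẋ)/dt = (-0.455686005−-0.474357494)/0.034854 = 0.535706
  θ̈ = (θ̇'−θ̇)/dt = (0.298389089−0.255987190)/0.034854 = 1.216558
  sinθ=0.148886, cosθ=0.988854
  F = (M+m)·ẍ + m·l·cosθ·θ̈ − m·l·sinθ·θ̇² = 0.612685 + 0.192548 − 0.001562 = 0.803671
step 6→7:
  ẍ = (ẋ'−ẋ)/dt = (-0.158086735−-0.455686005)/0.034854 = 8.538454
  θ̈ = (θ̇'−θ̇)/dt = (-0.015218808−0.298389089)/0.034854 = -8.997759
  sinθ=0.157703, cosθ=0.987487
  F = (M+m)·ẍ + m·l·cosθ·θ̈ − m·l·sinθ·θ̇² = 9.765395 + -1.422131 − 0.002247 = 8.341017

F_0 = -2.127565 N
F_1 = 14.151786 N
F_2 = 13.320531 N
F_3 = 0.540146 N
F_4 = -6.948701 N
F_5 = 0.803671 N
F_6 = 8.341017 N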